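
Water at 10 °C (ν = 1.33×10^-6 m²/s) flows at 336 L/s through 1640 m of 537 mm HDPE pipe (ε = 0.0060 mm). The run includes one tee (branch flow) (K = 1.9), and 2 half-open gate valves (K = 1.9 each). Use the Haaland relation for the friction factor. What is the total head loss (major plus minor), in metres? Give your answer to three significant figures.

H_L ≈ 5.02 m

V = 4Q/(πD²) = 1.484 m/s; V²/2g = 0.1122 m
Re = 5.99×10^5, ε/D = 1.12×10^-5 → f = 0.01280 (Haaland)
Major: h_f = f(L/D)·V²/2g = 0.01280·3054·0.1122 = 4.384 m
Minor: ΣK = 5.70; h_m = ΣK·V²/2g = 0.6394 m
Total H_L = 4.384 + 0.6394 = 5.023 m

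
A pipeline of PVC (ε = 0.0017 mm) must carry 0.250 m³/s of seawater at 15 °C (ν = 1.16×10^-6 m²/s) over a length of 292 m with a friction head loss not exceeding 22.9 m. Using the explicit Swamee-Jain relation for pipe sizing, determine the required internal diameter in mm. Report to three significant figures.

Swamee-Jain (Type III): D = 0.66·[ε^1.25·(LQ²/(gh_f))^4.75 + ν·Q^9.4·(L/(gh_f))^5.2]^0.04
LQ²/(gh_f) = 0.08124; L/(gh_f) = 1.300
Term 1 = ε^1.25·(…)^4.75 = 4.07×10^-13; Term 2 = ν·Q^9.4·(…)^5.2 = 9.94×10^-12
D = 0.66·(4.07×10^-13 + 9.94×10^-12)^0.04 = 0.2400 m = 240 mm
Check: V = 5.53 m/s, Re = 1.14×10^6, f = 0.01154, h_f = 21.9 m ≈ 22.9 m ✓

D ≈ 240 mm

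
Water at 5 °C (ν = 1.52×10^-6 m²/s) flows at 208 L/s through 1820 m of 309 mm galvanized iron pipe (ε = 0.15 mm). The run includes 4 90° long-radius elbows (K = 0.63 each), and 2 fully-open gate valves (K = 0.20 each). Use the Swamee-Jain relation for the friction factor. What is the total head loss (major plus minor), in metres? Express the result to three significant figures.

V = 4Q/(πD²) = 2.774 m/s; V²/2g = 0.3921 m
Re = 5.64×10^5, ε/D = 4.85×10^-4 → f = 0.01758 (Swamee-Jain)
Major: h_f = f(L/D)·V²/2g = 0.01758·5890·0.3921 = 40.60 m
Minor: ΣK = 2.92; h_m = ΣK·V²/2g = 1.145 m
Total H_L = 40.60 + 1.145 = 41.75 m

H_L ≈ 41.7 m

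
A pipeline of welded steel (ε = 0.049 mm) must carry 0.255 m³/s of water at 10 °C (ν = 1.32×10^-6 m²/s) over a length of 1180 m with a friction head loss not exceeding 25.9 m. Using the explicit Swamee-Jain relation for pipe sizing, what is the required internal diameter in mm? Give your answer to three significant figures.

Swamee-Jain (Type III): D = 0.66·[ε^1.25·(LQ²/(gh_f))^4.75 + ν·Q^9.4·(L/(gh_f))^5.2]^0.04
LQ²/(gh_f) = 0.3020; L/(gh_f) = 4.644
Term 1 = ε^1.25·(…)^4.75 = 1.39×10^-8; Term 2 = ν·Q^9.4·(…)^5.2 = 1.02×10^-8
D = 0.66·(1.39×10^-8 + 1.02×10^-8)^0.04 = 0.3272 m = 327 mm
Check: V = 3.03 m/s, Re = 7.52×10^5, f = 0.01448, h_f = 24.5 m ≈ 25.9 m ✓

D ≈ 327 mm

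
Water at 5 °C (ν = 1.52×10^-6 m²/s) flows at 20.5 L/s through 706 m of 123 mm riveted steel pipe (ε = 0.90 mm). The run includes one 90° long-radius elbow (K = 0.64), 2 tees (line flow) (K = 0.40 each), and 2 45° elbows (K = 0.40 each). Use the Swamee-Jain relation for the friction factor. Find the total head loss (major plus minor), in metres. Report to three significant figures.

V = 4Q/(πD²) = 1.725 m/s; V²/2g = 0.1517 m
Re = 1.40×10^5, ε/D = 0.00732 → f = 0.03493 (Swamee-Jain)
Major: h_f = f(L/D)·V²/2g = 0.03493·5740·0.1517 = 30.42 m
Minor: ΣK = 2.24; h_m = ΣK·V²/2g = 0.3398 m
Total H_L = 30.42 + 0.3398 = 30.76 m

H_L ≈ 30.8 m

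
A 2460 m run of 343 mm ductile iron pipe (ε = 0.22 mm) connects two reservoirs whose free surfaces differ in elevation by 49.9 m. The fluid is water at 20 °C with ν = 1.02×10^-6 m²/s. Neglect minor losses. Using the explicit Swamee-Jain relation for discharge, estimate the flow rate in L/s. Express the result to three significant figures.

Swamee-Jain (Type II): Q = -0.965·√(gD⁵h_f/L)·ln[ε/(3.7D) + √(3.17ν²L/(gD³h_f))]
√(gD⁵h_f/L) = √(9.81·0.343⁵·49.9/2460) = 0.03074
ε/(3.7D) = 1.73×10^-4; √(3.17ν²L/(gD³h_f)) = 2.03×10^-5
Q = -0.965·0.03074·ln(1.936×10^-4) = 0.2536 m³/s
Check: V = 2.74 m/s, Re = 9.23×10^5, f = 0.01823, h_f = 50.2 m ≈ 49.9 m ✓

Q ≈ 254 L/s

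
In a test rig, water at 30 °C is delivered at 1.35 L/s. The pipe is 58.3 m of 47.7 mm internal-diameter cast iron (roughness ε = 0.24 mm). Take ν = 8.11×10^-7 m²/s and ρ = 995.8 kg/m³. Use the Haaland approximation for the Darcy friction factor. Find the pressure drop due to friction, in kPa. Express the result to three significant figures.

Δp ≈ 11.2 kPa

V = 4Q/(πD²) = 4·0.00135/(π·0.0477²) = 0.7555 m/s
Re = VD/ν = 0.7555·0.0477/8.11×10^-7 = 4.44×10^4 → turbulent
ε/D = 0.24/47.7 = 0.00503
Haaland: f = 0.03233
h_f = f(L/D)V²/(2g) = 0.03233·(58.3/0.0477)·0.7555²/(2·9.81) = 1.149 m
Δp = ρg·h_f = 995.8·9.81·1.149 = 11.23 kPa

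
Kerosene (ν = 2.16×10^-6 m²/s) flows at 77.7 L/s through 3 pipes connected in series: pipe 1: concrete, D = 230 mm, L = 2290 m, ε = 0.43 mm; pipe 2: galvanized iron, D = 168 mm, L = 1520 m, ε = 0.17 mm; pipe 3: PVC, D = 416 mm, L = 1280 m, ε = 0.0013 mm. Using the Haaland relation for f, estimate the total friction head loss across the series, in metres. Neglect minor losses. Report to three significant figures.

Pipe 1: V = 1.870 m/s, Re = 1.99×10^5, ε/D = 0.00187, f = 0.02388, h_1 = f(L/D)V²/2g = 42.38 m
Pipe 2: V = 3.505 m/s, Re = 2.73×10^5, ε/D = 0.00101, f = 0.02065, h_2 = f(L/D)V²/2g = 117.0 m
Pipe 3: V = 0.5717 m/s, Re = 1.10×10^5, ε/D = 3.12×10^-6, f = 0.01748, h_3 = f(L/D)V²/2g = 0.8960 m
Series → Q common, losses add: H = Σh = 160.3 m

H ≈ 160 m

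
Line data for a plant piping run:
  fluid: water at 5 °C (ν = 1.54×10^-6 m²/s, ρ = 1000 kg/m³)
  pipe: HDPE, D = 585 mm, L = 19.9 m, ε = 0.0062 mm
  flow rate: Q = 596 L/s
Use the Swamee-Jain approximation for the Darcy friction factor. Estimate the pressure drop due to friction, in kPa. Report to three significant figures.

Δp ≈ 1.02 kPa

V = 4Q/(πD²) = 4·0.596/(π·0.585²) = 2.217 m/s
Re = VD/ν = 2.217·0.585/1.54×10^-6 = 8.42×10^5 → turbulent
ε/D = 0.0062/585 = 1.06×10^-5
Swamee-Jain: f = 0.01218
h_f = f(L/D)V²/(2g) = 0.01218·(19.9/0.585)·2.217²/(2·9.81) = 0.1039 m
Δp = ρg·h_f = 1000·9.81·0.1039 = 1.019 kPa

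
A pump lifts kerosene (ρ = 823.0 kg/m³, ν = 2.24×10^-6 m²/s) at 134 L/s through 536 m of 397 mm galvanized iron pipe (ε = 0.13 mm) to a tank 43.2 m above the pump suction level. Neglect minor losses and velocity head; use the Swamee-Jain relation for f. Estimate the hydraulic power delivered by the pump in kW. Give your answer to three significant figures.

P_hyd ≈ 48.3 kW

V = 4Q/(πD²) = 1.083 m/s; Re = 1.92×10^5; ε/D = 3.27×10^-4; f = 0.01804
h_f = f(L/D)V²/2g = 1.455 m
Total head H = z + h_f = 43.2 + 1.455 = 44.65 m
P_hyd = ρgQH = 823.0·9.81·0.134·44.65 = 48.31 kW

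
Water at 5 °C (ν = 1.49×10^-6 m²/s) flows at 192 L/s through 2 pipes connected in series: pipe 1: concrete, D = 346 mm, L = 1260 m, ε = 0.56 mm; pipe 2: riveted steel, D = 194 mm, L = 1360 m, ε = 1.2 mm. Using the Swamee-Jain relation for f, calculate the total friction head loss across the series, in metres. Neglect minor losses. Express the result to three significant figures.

Pipe 1: V = 2.042 m/s, Re = 4.74×10^5, ε/D = 0.00162, f = 0.02272, h_1 = f(L/D)V²/2g = 17.59 m
Pipe 2: V = 6.495 m/s, Re = 8.46×10^5, ε/D = 0.00619, f = 0.03258, h_2 = f(L/D)V²/2g = 491.2 m
Series → Q common, losses add: H = Σh = 508.8 m

H ≈ 509 m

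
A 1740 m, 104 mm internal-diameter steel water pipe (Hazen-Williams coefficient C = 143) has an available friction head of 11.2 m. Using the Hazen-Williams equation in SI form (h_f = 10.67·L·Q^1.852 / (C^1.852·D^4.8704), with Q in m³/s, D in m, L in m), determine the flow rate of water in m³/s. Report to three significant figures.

Q ≈ 0.00679 m³/s

Rearranging: Q = [h_f·C^1.852·D^4.8704 / (10.67·L)]^(1/1.852)
Q = [11.2·143^1.852·0.104^4.8704 / (10.67·1740)]^0.540 = 0.006791 m³/s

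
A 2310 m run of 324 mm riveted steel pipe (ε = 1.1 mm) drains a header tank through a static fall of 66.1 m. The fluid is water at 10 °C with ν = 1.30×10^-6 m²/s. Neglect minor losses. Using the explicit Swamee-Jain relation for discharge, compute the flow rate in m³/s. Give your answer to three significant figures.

Q ≈ 0.213 m³/s

Swamee-Jain (Type II): Q = -0.965·√(gD⁵h_f/L)·ln[ε/(3.7D) + √(3.17ν²L/(gD³h_f))]
√(gD⁵h_f/L) = √(9.81·0.324⁵·66.1/2310) = 0.03166
ε/(3.7D) = 9.18×10^-4; √(3.17ν²L/(gD³h_f)) = 2.37×10^-5
Q = -0.965·0.03166·ln(9.413×10^-4) = 0.2129 m³/s
Check: V = 2.58 m/s, Re = 6.44×10^5, f = 0.02738, h_f = 66.3 m ≈ 66.1 m ✓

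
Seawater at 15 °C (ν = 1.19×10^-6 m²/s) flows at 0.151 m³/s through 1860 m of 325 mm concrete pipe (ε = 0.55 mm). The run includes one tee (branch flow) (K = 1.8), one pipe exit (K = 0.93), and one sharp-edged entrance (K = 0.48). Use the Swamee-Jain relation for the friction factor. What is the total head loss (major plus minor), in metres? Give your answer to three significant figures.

V = 4Q/(πD²) = 1.820 m/s; V²/2g = 0.1689 m
Re = 4.97×10^5, ε/D = 0.00169 → f = 0.02295 (Swamee-Jain)
Major: h_f = f(L/D)·V²/2g = 0.02295·5723·0.1689 = 22.18 m
Minor: ΣK = 3.21; h_m = ΣK·V²/2g = 0.5421 m
Total H_L = 22.18 + 0.5421 = 22.72 m

H_L ≈ 22.7 m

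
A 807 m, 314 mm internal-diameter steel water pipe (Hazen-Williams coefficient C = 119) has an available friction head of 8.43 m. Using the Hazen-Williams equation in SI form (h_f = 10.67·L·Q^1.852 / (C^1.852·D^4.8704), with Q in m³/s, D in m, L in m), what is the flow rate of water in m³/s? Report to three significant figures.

Rearranging: Q = [h_f·C^1.852·D^4.8704 / (10.67·L)]^(1/1.852)
Q = [8.43·119^1.852·0.314^4.8704 / (10.67·807)]^0.540 = 0.1342 m³/s

Q ≈ 0.134 m³/s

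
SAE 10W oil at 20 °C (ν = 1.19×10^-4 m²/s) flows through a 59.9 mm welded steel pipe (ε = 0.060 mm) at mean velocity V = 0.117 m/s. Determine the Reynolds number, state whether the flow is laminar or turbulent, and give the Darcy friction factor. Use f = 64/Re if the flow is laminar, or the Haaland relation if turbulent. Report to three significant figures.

Re ≈ 58.9; laminar; f = 64/Re ≈ 1.09

Re = VD/ν = 0.1170·0.0599/1.19×10^-4 = 58.9
Re < 2300 → laminar → f = 64/Re = 1.087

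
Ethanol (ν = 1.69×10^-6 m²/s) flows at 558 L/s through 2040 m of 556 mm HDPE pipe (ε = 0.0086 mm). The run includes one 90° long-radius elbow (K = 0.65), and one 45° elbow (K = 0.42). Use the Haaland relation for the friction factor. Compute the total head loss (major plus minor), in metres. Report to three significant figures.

V = 4Q/(πD²) = 2.298 m/s; V²/2g = 0.2692 m
Re = 7.56×10^5, ε/D = 1.55×10^-5 → f = 0.01239 (Haaland)
Major: h_f = f(L/D)·V²/2g = 0.01239·3669·0.2692 = 12.24 m
Minor: ΣK = 1.07; h_m = ΣK·V²/2g = 0.2881 m
Total H_L = 12.24 + 0.2881 = 12.52 m

H_L ≈ 12.5 m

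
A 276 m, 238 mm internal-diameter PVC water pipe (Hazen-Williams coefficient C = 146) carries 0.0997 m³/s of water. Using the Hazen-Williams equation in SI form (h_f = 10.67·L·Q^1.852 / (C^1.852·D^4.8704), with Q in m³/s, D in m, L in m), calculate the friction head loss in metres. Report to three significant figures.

h_f ≈ 4.39 m

h_f = 10.67·276·0.0997^1.852 / (146^1.852·0.238^4.8704) = 4.391 m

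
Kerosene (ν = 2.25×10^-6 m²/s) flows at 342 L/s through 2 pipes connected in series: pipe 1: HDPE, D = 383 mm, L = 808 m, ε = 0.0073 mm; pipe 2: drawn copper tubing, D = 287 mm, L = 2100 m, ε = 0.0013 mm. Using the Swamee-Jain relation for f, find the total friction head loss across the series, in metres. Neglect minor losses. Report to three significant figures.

H ≈ 143 m

Pipe 1: V = 2.969 m/s, Re = 5.05×10^5, ε/D = 1.91×10^-5, f = 0.01337, h_1 = f(L/D)V²/2g = 12.67 m
Pipe 2: V = 5.287 m/s, Re = 6.74×10^5, ε/D = 4.53×10^-6, f = 0.01251, h_2 = f(L/D)V²/2g = 130.3 m
Series → Q common, losses add: H = Σh = 143.0 m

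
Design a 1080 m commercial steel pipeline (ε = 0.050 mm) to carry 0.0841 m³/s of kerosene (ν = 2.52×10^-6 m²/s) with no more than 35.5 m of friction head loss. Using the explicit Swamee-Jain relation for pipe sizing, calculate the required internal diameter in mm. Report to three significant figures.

Swamee-Jain (Type III): D = 0.66·[ε^1.25·(LQ²/(gh_f))^4.75 + ν·Q^9.4·(L/(gh_f))^5.2]^0.04
LQ²/(gh_f) = 0.02193; L/(gh_f) = 3.101
Term 1 = ε^1.25·(…)^4.75 = 5.55×10^-14; Term 2 = ν·Q^9.4·(…)^5.2 = 7.09×10^-14
D = 0.66·(5.55×10^-14 + 7.09×10^-14)^0.04 = 0.2012 m = 201 mm
Check: V = 2.65 m/s, Re = 2.11×10^5, f = 0.01735, h_f = 33.2 m ≈ 35.5 m ✓

D ≈ 201 mm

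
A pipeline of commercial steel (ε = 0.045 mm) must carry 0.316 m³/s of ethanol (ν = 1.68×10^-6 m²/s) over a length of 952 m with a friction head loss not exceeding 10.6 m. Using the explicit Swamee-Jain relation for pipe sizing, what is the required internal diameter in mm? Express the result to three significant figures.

D ≈ 407 mm

Swamee-Jain (Type III): D = 0.66·[ε^1.25·(LQ²/(gh_f))^4.75 + ν·Q^9.4·(L/(gh_f))^5.2]^0.04
LQ²/(gh_f) = 0.9142; L/(gh_f) = 9.155
Term 1 = ε^1.25·(…)^4.75 = 2.41×10^-6; Term 2 = ν·Q^9.4·(…)^5.2 = 3.33×10^-6
D = 0.66·(2.41×10^-6 + 3.33×10^-6)^0.04 = 0.4073 m = 407 mm
Check: V = 2.43 m/s, Re = 5.88×10^5, f = 0.01434, h_f = 10.0 m ≈ 10.6 m ✓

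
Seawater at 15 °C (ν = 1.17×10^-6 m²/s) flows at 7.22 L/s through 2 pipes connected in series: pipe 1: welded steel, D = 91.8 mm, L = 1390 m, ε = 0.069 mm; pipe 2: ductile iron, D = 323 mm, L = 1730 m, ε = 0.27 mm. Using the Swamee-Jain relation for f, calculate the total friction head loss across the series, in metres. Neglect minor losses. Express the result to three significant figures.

Pipe 1: V = 1.091 m/s, Re = 8.56×10^4, ε/D = 7.52×10^-4, f = 0.02182, h_1 = f(L/D)V²/2g = 20.03 m
Pipe 2: V = 0.08811 m/s, Re = 2.43×10^4, ε/D = 8.36×10^-4, f = 0.02672, h_2 = f(L/D)V²/2g = 0.05664 m
Series → Q common, losses add: H = Σh = 20.09 m

H ≈ 20.1 m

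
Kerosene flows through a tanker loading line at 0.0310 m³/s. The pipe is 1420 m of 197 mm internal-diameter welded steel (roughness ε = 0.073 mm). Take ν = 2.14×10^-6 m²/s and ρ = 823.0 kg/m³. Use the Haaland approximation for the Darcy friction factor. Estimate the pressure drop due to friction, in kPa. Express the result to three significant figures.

Δp ≈ 60.4 kPa

V = 4Q/(πD²) = 4·0.0310/(π·0.197²) = 1.017 m/s
Re = VD/ν = 1.017·0.197/2.14×10^-6 = 9.36×10^4 → turbulent
ε/D = 0.073/197 = 3.71×10^-4
Haaland: f = 0.01970
h_f = f(L/D)V²/(2g) = 0.01970·(1420/0.197)·1.017²/(2·9.81) = 7.486 m
Δp = ρg·h_f = 823.0·9.81·7.486 = 60.44 kPa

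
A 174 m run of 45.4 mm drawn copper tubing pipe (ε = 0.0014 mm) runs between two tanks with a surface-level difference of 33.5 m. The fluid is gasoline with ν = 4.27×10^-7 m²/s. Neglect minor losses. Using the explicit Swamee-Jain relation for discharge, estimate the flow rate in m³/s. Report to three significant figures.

Swamee-Jain (Type II): Q = -0.965·√(gD⁵h_f/L)·ln[ε/(3.7D) + √(3.17ν²L/(gD³h_f))]
√(gD⁵h_f/L) = √(9.81·0.0454⁵·33.5/174) = 6.036×10^-4
ε/(3.7D) = 8.33×10^-6; √(3.17ν²L/(gD³h_f)) = 5.72×10^-5
Q = -0.965·6.036×10^-4·ln(6.552×10^-5) = 0.005611 m³/s
Check: V = 3.47 m/s, Re = 3.69×10^5, f = 0.01423, h_f = 33.4 m ≈ 33.5 m ✓

Q ≈ 0.00561 m³/s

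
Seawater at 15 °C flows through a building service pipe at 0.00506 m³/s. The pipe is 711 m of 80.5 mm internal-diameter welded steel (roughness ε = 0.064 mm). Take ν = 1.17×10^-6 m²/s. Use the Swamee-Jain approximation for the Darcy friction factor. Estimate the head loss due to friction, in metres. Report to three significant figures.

h_f ≈ 10.0 m

V = 4Q/(πD²) = 4·0.00506/(π·0.0805²) = 0.9942 m/s
Re = VD/ν = 0.9942·0.0805/1.17×10^-6 = 6.84×10^4 → turbulent
ε/D = 0.064/80.5 = 7.95×10^-4
Swamee-Jain: f = 0.02258
h_f = f(L/D)V²/(2g) = 0.02258·(711/0.0805)·0.9942²/(2·9.81) = 10.05 m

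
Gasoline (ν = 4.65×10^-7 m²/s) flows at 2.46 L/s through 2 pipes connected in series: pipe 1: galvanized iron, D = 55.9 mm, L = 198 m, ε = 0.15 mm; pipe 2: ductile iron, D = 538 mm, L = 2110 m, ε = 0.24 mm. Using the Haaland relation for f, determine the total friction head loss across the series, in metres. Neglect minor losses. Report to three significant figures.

Pipe 1: V = 1.002 m/s, Re = 1.20×10^5, ε/D = 0.00268, f = 0.02647, h_1 = f(L/D)V²/2g = 4.801 m
Pipe 2: V = 0.01082 m/s, Re = 1.25×10^4, ε/D = 4.46×10^-4, f = 0.02968, h_2 = f(L/D)V²/2g = 6.947×10^-4 m
Series → Q common, losses add: H = Σh = 4.801 m

H ≈ 4.80 m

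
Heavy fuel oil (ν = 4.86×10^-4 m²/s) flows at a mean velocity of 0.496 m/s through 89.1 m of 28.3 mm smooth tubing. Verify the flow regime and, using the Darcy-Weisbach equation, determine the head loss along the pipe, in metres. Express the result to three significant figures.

h_f ≈ 87.5 m

Re = VD/ν = 0.496·0.02830/4.86×10^-4 = 28.9 → laminar (Re < 2300)
f = 64/Re = 2.216
h_f = f(L/D)V²/(2g) = 2.216·(89.1/0.02830)·0.496²/(2·9.81) = 87.48 m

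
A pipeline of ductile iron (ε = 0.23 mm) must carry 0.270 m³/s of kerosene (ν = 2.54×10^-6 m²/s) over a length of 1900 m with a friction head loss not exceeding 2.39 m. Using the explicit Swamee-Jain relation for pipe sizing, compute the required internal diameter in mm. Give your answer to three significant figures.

D ≈ 622 mm

Swamee-Jain (Type III): D = 0.66·[ε^1.25·(LQ²/(gh_f))^4.75 + ν·Q^9.4·(L/(gh_f))^5.2]^0.04
LQ²/(gh_f) = 5.908; L/(gh_f) = 81.04
Term 1 = ε^1.25·(…)^4.75 = 0.131; Term 2 = ν·Q^9.4·(…)^5.2 = 0.0966
D = 0.66·(0.131 + 0.0966)^0.04 = 0.6220 m = 622 mm
Check: V = 0.889 m/s, Re = 2.18×10^5, f = 0.01806, h_f = 2.22 m ≈ 2.39 m ✓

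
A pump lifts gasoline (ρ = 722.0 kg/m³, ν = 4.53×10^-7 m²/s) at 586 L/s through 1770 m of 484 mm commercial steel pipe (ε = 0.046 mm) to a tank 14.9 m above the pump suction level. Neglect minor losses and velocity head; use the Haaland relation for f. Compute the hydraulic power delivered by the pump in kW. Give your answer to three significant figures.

V = 4Q/(πD²) = 3.185 m/s; Re = 3.40×10^6; ε/D = 9.50×10^-5; f = 0.01236
h_f = f(L/D)V²/2g = 23.37 m
Total head H = z + h_f = 14.9 + 23.37 = 38.27 m
P_hyd = ρgQH = 722.0·9.81·0.586·38.27 = 158.8 kW

P_hyd ≈ 159 kW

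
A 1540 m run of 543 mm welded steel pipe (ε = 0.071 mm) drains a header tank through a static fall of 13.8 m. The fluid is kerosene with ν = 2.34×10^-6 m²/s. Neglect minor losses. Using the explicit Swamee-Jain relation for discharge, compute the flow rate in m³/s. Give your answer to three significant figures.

Q ≈ 0.594 m³/s

Swamee-Jain (Type II): Q = -0.965·√(gD⁵h_f/L)·ln[ε/(3.7D) + √(3.17ν²L/(gD³h_f))]
√(gD⁵h_f/L) = √(9.81·0.543⁵·13.8/1540) = 0.06442
ε/(3.7D) = 3.53×10^-5; √(3.17ν²L/(gD³h_f)) = 3.51×10^-5
Q = -0.965·0.06442·ln(7.046×10^-5) = 0.5943 m³/s
Check: V = 2.57 m/s, Re = 5.96×10^5, f = 0.01456, h_f = 13.9 m ≈ 13.8 m ✓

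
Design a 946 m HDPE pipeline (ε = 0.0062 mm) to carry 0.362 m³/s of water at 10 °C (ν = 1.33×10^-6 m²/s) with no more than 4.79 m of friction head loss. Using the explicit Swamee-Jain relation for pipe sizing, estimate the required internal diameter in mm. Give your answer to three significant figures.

Swamee-Jain (Type III): D = 0.66·[ε^1.25·(LQ²/(gh_f))^4.75 + ν·Q^9.4·(L/(gh_f))^5.2]^0.04
LQ²/(gh_f) = 2.638; L/(gh_f) = 20.13
Term 1 = ε^1.25·(…)^4.75 = 3.10×10^-5; Term 2 = ν·Q^9.4·(…)^5.2 = 5.70×10^-4
D = 0.66·(3.10×10^-5 + 5.70×10^-4)^0.04 = 0.4906 m = 491 mm
Check: V = 1.92 m/s, Re = 7.06×10^5, f = 0.01257, h_f = 4.53 m ≈ 4.79 m ✓

D ≈ 491 mm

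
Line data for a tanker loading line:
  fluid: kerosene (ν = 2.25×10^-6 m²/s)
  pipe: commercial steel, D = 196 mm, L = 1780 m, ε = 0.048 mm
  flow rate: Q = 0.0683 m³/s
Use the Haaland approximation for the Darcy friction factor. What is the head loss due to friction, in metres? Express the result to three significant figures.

h_f ≈ 40.8 m

V = 4Q/(πD²) = 4·0.0683/(π·0.196²) = 2.264 m/s
Re = VD/ν = 2.264·0.196/2.25×10^-6 = 1.97×10^5 → turbulent
ε/D = 0.048/196 = 2.45×10^-4
Haaland: f = 0.01719
h_f = f(L/D)V²/(2g) = 0.01719·(1780/0.196)·2.264²/(2·9.81) = 40.78 m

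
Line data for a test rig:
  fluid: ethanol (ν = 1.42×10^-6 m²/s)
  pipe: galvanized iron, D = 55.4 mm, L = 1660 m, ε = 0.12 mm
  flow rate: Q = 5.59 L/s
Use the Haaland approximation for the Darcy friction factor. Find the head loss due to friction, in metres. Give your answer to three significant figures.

h_f ≈ 210 m

V = 4Q/(πD²) = 4·0.00559/(π·0.0554²) = 2.319 m/s
Re = VD/ν = 2.319·0.0554/1.42×10^-6 = 9.05×10^4 → turbulent
ε/D = 0.12/55.4 = 0.00217
Haaland: f = 0.02555
h_f = f(L/D)V²/(2g) = 0.02555·(1660/0.0554)·2.319²/(2·9.81) = 209.8 m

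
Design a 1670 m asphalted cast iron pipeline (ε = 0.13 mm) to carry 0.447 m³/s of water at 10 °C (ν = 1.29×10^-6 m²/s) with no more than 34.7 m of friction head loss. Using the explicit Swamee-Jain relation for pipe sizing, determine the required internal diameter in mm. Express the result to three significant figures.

Swamee-Jain (Type III): D = 0.66·[ε^1.25·(LQ²/(gh_f))^4.75 + ν·Q^9.4·(L/(gh_f))^5.2]^0.04
LQ²/(gh_f) = 0.9802; L/(gh_f) = 4.906
Term 1 = ε^1.25·(…)^4.75 = 1.26×10^-5; Term 2 = ν·Q^9.4·(…)^5.2 = 2.60×10^-6
D = 0.66·(1.26×10^-5 + 2.60×10^-6)^0.04 = 0.4235 m = 423 mm
Check: V = 3.17 m/s, Re = 1.04×10^6, f = 0.01579, h_f = 32.0 m ≈ 34.7 m ✓

D ≈ 423 mm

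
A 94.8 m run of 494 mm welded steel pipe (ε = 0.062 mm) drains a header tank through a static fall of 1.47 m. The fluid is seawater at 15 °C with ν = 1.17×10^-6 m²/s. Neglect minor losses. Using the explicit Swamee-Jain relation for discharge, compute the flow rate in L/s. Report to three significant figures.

Swamee-Jain (Type II): Q = -0.965·√(gD⁵h_f/L)·ln[ε/(3.7D) + √(3.17ν²L/(gD³h_f))]
√(gD⁵h_f/L) = √(9.81·0.494⁵·1.47/94.8) = 0.06690
ε/(3.7D) = 3.39×10^-5; √(3.17ν²L/(gD³h_f)) = 1.54×10^-5
Q = -0.965·0.06690·ln(4.930×10^-5) = 0.6402 m³/s
Check: V = 3.34 m/s, Re = 1.41×10^6, f = 0.01355, h_f = 1.48 m ≈ 1.47 m ✓

Q ≈ 640 L/s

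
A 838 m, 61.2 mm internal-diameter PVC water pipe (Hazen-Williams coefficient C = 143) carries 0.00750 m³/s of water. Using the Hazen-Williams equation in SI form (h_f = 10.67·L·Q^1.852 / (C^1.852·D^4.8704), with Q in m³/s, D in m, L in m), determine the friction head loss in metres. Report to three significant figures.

h_f = 10.67·838·0.00750^1.852 / (143^1.852·0.0612^4.8704) = 85.77 m

h_f ≈ 85.8 m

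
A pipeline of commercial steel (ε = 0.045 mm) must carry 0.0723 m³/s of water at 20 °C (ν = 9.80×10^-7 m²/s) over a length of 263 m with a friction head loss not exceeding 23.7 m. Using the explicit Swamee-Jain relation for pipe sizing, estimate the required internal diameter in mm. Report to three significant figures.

Swamee-Jain (Type III): D = 0.66·[ε^1.25·(LQ²/(gh_f))^4.75 + ν·Q^9.4·(L/(gh_f))^5.2]^0.04
LQ²/(gh_f) = 0.005913; L/(gh_f) = 1.131
Term 1 = ε^1.25·(…)^4.75 = 9.61×10^-17; Term 2 = ν·Q^9.4·(…)^5.2 = 3.51×10^-17
D = 0.66·(9.61×10^-17 + 3.51×10^-17)^0.04 = 0.1528 m = 153 mm
Check: V = 3.94 m/s, Re = 6.15×10^5, f = 0.01611, h_f = 21.9 m ≈ 23.7 m ✓

D ≈ 153 mm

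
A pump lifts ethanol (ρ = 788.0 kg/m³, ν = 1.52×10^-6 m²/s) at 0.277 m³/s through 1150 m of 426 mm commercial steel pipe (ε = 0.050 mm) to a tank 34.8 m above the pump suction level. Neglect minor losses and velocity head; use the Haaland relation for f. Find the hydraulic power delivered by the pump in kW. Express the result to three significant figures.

P_hyd ≈ 90.5 kW

V = 4Q/(πD²) = 1.943 m/s; Re = 5.45×10^5; ε/D = 1.17×10^-4; f = 0.01433
h_f = f(L/D)V²/2g = 7.444 m
Total head H = z + h_f = 34.8 + 7.444 = 42.24 m
P_hyd = ρgQH = 788.0·9.81·0.277·42.24 = 90.46 kW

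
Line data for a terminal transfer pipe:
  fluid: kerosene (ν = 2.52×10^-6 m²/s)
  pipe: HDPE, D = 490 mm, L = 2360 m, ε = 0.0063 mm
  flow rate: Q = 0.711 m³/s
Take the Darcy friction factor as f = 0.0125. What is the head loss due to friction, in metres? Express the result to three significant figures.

h_f ≈ 43.6 m

V = 4Q/(πD²) = 4·0.711/(π·0.490²) = 3.770 m/s
h_f = f(L/D)V²/(2g) = 0.01250·(2360/0.490)·3.770²/(2·9.81) = 43.62 m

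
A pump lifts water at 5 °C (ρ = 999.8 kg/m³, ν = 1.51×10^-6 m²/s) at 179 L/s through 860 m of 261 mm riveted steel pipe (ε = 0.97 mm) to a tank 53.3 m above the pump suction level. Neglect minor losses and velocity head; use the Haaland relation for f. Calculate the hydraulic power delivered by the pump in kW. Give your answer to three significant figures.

P_hyd ≈ 186 kW

V = 4Q/(πD²) = 3.346 m/s; Re = 5.78×10^5; ε/D = 0.00372; f = 0.02805
h_f = f(L/D)V²/2g = 52.73 m
Total head H = z + h_f = 53.3 + 52.73 = 106.0 m
P_hyd = ρgQH = 999.8·9.81·0.179·106.0 = 186.2 kW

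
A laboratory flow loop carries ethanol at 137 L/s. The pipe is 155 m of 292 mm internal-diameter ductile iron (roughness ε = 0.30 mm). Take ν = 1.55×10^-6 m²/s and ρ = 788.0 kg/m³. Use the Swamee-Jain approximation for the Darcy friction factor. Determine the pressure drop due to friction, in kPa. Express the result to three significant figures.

V = 4Q/(πD²) = 4·0.137/(π·0.292²) = 2.046 m/s
Re = VD/ν = 2.046·0.292/1.55×10^-6 = 3.85×10^5 → turbulent
ε/D = 0.30/292 = 0.00103
Swamee-Jain: f = 0.02065
h_f = f(L/D)V²/(2g) = 0.02065·(155/0.292)·2.046²/(2·9.81) = 2.338 m
Δp = ρg·h_f = 788.0·9.81·2.338 = 18.08 kPa

Δp ≈ 18.1 kPa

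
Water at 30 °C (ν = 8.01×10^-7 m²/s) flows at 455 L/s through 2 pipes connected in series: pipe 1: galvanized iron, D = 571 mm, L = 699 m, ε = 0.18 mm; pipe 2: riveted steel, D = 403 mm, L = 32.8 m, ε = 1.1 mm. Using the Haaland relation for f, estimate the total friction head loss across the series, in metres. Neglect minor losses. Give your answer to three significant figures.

H ≈ 4.43 m

Pipe 1: V = 1.777 m/s, Re = 1.27×10^6, ε/D = 3.15×10^-4, f = 0.01562, h_1 = f(L/D)V²/2g = 3.076 m
Pipe 2: V = 3.567 m/s, Re = 1.79×10^6, ε/D = 0.00273, f = 0.02561, h_2 = f(L/D)V²/2g = 1.352 m
Series → Q common, losses add: H = Σh = 4.428 m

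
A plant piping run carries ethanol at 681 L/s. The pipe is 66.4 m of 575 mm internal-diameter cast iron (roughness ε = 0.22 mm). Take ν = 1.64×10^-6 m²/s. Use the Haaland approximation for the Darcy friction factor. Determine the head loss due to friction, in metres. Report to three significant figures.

V = 4Q/(πD²) = 4·0.681/(π·0.575²) = 2.623 m/s
Re = VD/ν = 2.623·0.575/1.64×10^-6 = 9.19×10^5 → turbulent
ε/D = 0.22/575 = 3.83×10^-4
Haaland: f = 0.01635
h_f = f(L/D)V²/(2g) = 0.01635·(66.4/0.575)·2.623²/(2·9.81) = 0.6618 m

h_f ≈ 0.662 m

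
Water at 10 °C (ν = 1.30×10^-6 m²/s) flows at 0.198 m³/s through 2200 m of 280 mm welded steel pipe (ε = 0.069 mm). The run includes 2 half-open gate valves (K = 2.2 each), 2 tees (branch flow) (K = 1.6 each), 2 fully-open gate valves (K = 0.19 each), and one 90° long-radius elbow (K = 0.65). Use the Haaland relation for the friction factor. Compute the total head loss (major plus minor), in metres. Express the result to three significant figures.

H_L ≈ 68.2 m

V = 4Q/(πD²) = 3.216 m/s; V²/2g = 0.5270 m
Re = 6.93×10^5, ε/D = 2.46×10^-4 → f = 0.01538 (Haaland)
Major: h_f = f(L/D)·V²/2g = 0.01538·7857·0.5270 = 63.67 m
Minor: ΣK = 8.63; h_m = ΣK·V²/2g = 4.548 m
Total H_L = 63.67 + 4.548 = 68.22 m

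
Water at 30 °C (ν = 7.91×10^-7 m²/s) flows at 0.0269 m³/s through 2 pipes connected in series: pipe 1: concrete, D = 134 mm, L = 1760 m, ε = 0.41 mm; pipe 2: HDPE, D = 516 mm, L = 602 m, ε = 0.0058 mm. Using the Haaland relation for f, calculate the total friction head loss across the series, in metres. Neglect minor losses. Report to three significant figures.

H ≈ 65.1 m

Pipe 1: V = 1.907 m/s, Re = 3.23×10^5, ε/D = 0.00306, f = 0.02673, h_1 = f(L/D)V²/2g = 65.11 m
Pipe 2: V = 0.1286 m/s, Re = 8.39×10^4, ε/D = 1.12×10^-5, f = 0.01853, h_2 = f(L/D)V²/2g = 0.01823 m
Series → Q common, losses add: H = Σh = 65.13 m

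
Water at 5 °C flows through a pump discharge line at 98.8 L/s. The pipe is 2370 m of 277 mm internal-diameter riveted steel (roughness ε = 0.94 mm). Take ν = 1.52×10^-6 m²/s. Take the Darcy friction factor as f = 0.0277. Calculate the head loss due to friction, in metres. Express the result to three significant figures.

V = 4Q/(πD²) = 4·0.0988/(π·0.277²) = 1.639 m/s
h_f = f(L/D)V²/(2g) = 0.02770·(2370/0.277)·1.639²/(2·9.81) = 32.47 m

h_f ≈ 32.5 m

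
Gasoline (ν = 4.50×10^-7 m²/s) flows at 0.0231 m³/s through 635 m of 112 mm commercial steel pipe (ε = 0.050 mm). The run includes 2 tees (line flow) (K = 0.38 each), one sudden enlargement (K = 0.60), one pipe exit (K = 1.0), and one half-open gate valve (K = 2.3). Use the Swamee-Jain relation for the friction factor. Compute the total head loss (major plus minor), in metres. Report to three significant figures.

V = 4Q/(πD²) = 2.345 m/s; V²/2g = 0.2802 m
Re = 5.84×10^5, ε/D = 4.46×10^-4 → f = 0.01729 (Swamee-Jain)
Major: h_f = f(L/D)·V²/2g = 0.01729·5670·0.2802 = 27.48 m
Minor: ΣK = 4.66; h_m = ΣK·V²/2g = 1.306 m
Total H_L = 27.48 + 1.306 = 28.78 m

H_L ≈ 28.8 m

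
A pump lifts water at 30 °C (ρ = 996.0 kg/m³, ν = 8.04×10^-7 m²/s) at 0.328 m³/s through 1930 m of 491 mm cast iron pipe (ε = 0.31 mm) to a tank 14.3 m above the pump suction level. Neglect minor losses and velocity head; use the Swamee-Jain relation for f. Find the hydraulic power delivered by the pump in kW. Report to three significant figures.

V = 4Q/(πD²) = 1.732 m/s; Re = 1.06×10^6; ε/D = 6.31×10^-4; f = 0.01811
h_f = f(L/D)V²/2g = 10.89 m
Total head H = z + h_f = 14.3 + 10.89 = 25.19 m
P_hyd = ρgQH = 996.0·9.81·0.328·25.19 = 80.71 kW

P_hyd ≈ 80.7 kW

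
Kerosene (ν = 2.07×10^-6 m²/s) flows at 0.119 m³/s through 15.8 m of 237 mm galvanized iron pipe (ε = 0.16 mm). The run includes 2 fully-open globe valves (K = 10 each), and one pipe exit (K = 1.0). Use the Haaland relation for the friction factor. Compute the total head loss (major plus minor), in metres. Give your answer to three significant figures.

V = 4Q/(πD²) = 2.697 m/s; V²/2g = 0.3709 m
Re = 3.09×10^5, ε/D = 6.75×10^-4 → f = 0.01899 (Haaland)
Major: h_f = f(L/D)·V²/2g = 0.01899·66.67·0.3709 = 0.4696 m
Minor: ΣK = 21.0; h_m = ΣK·V²/2g = 7.788 m
Total H_L = 0.4696 + 7.788 = 8.258 m

H_L ≈ 8.26 m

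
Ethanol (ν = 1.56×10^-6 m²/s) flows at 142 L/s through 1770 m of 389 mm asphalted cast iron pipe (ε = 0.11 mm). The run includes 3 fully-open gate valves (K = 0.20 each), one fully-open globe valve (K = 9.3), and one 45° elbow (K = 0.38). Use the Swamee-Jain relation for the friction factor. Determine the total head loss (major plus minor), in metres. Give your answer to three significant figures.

V = 4Q/(πD²) = 1.195 m/s; V²/2g = 0.07276 m
Re = 2.98×10^5, ε/D = 2.83×10^-4 → f = 0.01695 (Swamee-Jain)
Major: h_f = f(L/D)·V²/2g = 0.01695·4550·0.07276 = 5.612 m
Minor: ΣK = 10.3; h_m = ΣK·V²/2g = 0.7480 m
Total H_L = 5.612 + 0.7480 = 6.360 m

H_L ≈ 6.36 m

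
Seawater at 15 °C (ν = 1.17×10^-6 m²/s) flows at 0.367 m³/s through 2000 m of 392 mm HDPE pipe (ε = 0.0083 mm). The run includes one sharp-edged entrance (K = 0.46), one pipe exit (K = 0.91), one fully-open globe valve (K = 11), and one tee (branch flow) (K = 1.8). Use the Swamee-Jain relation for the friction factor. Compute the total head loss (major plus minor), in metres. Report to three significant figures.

V = 4Q/(πD²) = 3.041 m/s; V²/2g = 0.4713 m
Re = 1.02×10^6, ε/D = 2.12×10^-5 → f = 0.01208 (Swamee-Jain)
Major: h_f = f(L/D)·V²/2g = 0.01208·5102·0.4713 = 29.04 m
Minor: ΣK = 14.2; h_m = ΣK·V²/2g = 6.679 m
Total H_L = 29.04 + 6.679 = 35.72 m

H_L ≈ 35.7 m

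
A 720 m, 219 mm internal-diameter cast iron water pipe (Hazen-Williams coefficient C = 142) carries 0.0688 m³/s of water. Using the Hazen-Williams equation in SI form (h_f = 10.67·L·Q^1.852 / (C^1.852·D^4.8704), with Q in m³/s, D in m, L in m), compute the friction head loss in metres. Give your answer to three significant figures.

h_f = 10.67·720·0.0688^1.852 / (142^1.852·0.219^4.8704) = 9.099 m

h_f ≈ 9.10 m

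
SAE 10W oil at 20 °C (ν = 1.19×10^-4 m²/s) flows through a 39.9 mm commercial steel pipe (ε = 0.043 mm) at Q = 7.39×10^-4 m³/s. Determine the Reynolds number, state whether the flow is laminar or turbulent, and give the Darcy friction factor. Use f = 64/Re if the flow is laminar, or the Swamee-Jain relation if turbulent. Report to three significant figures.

V = 4Q/(πD²) = 0.5910 m/s
Re = VD/ν = 0.5910·0.0399/1.19×10^-4 = 198
Re < 2300 → laminar → f = 64/Re = 0.3230

Re ≈ 198; laminar; f = 64/Re ≈ 0.323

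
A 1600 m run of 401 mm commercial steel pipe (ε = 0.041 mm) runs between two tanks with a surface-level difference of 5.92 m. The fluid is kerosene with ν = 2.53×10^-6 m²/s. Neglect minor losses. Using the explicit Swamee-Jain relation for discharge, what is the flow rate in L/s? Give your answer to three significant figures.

Swamee-Jain (Type II): Q = -0.965·√(gD⁵h_f/L)·ln[ε/(3.7D) + √(3.17ν²L/(gD³h_f))]
√(gD⁵h_f/L) = √(9.81·0.401⁵·5.92/1600) = 0.01940
ε/(3.7D) = 2.76×10^-5; √(3.17ν²L/(gD³h_f)) = 9.31×10^-5
Q = -0.965·0.01940·ln(1.207×10^-4) = 0.1689 m³/s
Check: V = 1.34 m/s, Re = 2.12×10^5, f = 0.01626, h_f = 5.91 m ≈ 5.92 m ✓

Q ≈ 169 L/s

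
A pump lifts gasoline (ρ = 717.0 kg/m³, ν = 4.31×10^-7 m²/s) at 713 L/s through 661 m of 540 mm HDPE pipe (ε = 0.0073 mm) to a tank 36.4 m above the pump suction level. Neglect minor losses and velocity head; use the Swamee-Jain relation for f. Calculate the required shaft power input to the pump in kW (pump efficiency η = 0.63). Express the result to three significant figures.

P_shaft ≈ 338 kW

V = 4Q/(πD²) = 3.113 m/s; Re = 3.90×10^6; ε/D = 1.35×10^-5; f = 0.01006
h_f = f(L/D)V²/2g = 6.085 m
Total head H = z + h_f = 36.4 + 6.085 = 42.48 m
P_hyd = ρgQH = 717.0·9.81·0.713·42.48 = 213.1 kW
P_shaft = P_hyd/η = 213.1/0.63 = 338.2 kW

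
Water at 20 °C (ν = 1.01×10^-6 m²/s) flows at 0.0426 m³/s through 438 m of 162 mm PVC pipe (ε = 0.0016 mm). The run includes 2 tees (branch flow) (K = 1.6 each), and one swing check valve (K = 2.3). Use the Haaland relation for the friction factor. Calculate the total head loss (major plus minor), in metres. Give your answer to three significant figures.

V = 4Q/(πD²) = 2.067 m/s; V²/2g = 0.2177 m
Re = 3.31×10^5, ε/D = 9.88×10^-6 → f = 0.01416 (Haaland)
Major: h_f = f(L/D)·V²/2g = 0.01416·2704·0.2177 = 8.336 m
Minor: ΣK = 5.50; h_m = ΣK·V²/2g = 1.197 m
Total H_L = 8.336 + 1.197 = 9.534 m

H_L ≈ 9.53 m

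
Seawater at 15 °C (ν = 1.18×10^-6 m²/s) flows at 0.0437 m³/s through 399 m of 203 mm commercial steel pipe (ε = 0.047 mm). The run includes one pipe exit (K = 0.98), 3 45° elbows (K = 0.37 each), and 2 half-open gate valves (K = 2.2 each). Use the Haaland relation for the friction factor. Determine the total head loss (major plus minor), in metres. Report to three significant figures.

H_L ≈ 3.67 m

V = 4Q/(πD²) = 1.350 m/s; V²/2g = 0.09292 m
Re = 2.32×10^5, ε/D = 2.32×10^-4 → f = 0.01677 (Haaland)
Major: h_f = f(L/D)·V²/2g = 0.01677·1966·0.09292 = 3.063 m
Minor: ΣK = 6.49; h_m = ΣK·V²/2g = 0.6030 m
Total H_L = 3.063 + 0.6030 = 3.666 m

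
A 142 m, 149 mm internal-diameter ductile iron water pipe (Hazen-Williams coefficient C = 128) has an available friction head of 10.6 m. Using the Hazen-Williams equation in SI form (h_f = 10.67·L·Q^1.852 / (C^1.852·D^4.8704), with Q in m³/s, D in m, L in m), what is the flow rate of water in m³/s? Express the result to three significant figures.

Rearranging: Q = [h_f·C^1.852·D^4.8704 / (10.67·L)]^(1/1.852)
Q = [10.6·128^1.852·0.149^4.8704 / (10.67·142)]^0.540 = 0.05877 m³/s

Q ≈ 0.0588 m³/s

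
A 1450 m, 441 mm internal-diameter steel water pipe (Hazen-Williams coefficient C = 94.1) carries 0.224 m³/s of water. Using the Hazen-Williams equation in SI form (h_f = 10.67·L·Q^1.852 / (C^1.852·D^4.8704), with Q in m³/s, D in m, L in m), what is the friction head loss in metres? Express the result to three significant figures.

h_f ≈ 11.6 m

h_f = 10.67·1450·0.224^1.852 / (94.1^1.852·0.441^4.8704) = 11.56 m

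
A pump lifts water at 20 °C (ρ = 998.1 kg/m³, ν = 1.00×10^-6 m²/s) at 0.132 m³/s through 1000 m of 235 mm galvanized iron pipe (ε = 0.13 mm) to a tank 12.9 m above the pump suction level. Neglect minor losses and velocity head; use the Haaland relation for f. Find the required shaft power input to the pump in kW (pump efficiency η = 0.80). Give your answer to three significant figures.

P_shaft ≈ 78.2 kW

V = 4Q/(πD²) = 3.043 m/s; Re = 7.15×10^5; ε/D = 5.53×10^-4; f = 0.01768
h_f = f(L/D)V²/2g = 35.52 m
Total head H = z + h_f = 12.9 + 35.52 = 48.42 m
P_hyd = ρgQH = 998.1·9.81·0.132·48.42 = 62.58 kW
P_shaft = P_hyd/η = 62.58/0.80 = 78.23 kW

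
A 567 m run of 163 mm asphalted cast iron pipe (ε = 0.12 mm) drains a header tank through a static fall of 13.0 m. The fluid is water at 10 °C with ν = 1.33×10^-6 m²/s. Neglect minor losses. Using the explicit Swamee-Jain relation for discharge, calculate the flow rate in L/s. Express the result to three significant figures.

Q ≈ 40.3 L/s

Swamee-Jain (Type II): Q = -0.965·√(gD⁵h_f/L)·ln[ε/(3.7D) + √(3.17ν²L/(gD³h_f))]
√(gD⁵h_f/L) = √(9.81·0.163⁵·13.0/567) = 0.005087
ε/(3.7D) = 1.99×10^-4; √(3.17ν²L/(gD³h_f)) = 7.59×10^-5
Q = -0.965·0.005087·ln(2.748×10^-4) = 0.04025 m³/s
Check: V = 1.93 m/s, Re = 2.36×10^5, f = 0.01985, h_f = 13.1 m ≈ 13.0 m ✓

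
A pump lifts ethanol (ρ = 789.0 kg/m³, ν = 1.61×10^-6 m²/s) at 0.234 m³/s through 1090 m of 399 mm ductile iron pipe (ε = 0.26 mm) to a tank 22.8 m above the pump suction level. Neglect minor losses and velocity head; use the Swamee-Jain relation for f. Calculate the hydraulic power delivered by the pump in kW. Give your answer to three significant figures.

V = 4Q/(πD²) = 1.871 m/s; Re = 4.64×10^5; ε/D = 6.52×10^-4; f = 0.01872
h_f = f(L/D)V²/2g = 9.130 m
Total head H = z + h_f = 22.8 + 9.130 = 31.93 m
P_hyd = ρgQH = 789.0·9.81·0.234·31.93 = 57.83 kW

P_hyd ≈ 57.8 kW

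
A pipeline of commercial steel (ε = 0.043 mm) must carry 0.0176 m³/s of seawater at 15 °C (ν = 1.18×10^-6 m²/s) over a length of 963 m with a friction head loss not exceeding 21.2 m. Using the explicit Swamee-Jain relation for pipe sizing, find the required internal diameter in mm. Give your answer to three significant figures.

D ≈ 118 mm

Swamee-Jain (Type III): D = 0.66·[ε^1.25·(LQ²/(gh_f))^4.75 + ν·Q^9.4·(L/(gh_f))^5.2]^0.04
LQ²/(gh_f) = 0.001434; L/(gh_f) = 4.630
Term 1 = ε^1.25·(…)^4.75 = 1.09×10^-19; Term 2 = ν·Q^9.4·(…)^5.2 = 1.10×10^-19
D = 0.66·(1.09×10^-19 + 1.10×10^-19)^0.04 = 0.1183 m = 118 mm
Check: V = 1.60 m/s, Re = 1.60×10^5, f = 0.01862, h_f = 19.8 m ≈ 21.2 m ✓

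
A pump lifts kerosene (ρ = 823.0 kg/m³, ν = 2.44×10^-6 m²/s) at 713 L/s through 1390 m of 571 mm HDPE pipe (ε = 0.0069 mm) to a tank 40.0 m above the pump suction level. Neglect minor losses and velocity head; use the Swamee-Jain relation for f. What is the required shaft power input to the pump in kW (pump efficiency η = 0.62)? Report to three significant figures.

P_shaft ≈ 485 kW

V = 4Q/(πD²) = 2.784 m/s; Re = 6.52×10^5; ε/D = 1.21×10^-5; f = 0.01272
h_f = f(L/D)V²/2g = 12.24 m
Total head H = z + h_f = 40.0 + 12.24 = 52.24 m
P_hyd = ρgQH = 823.0·9.81·0.713·52.24 = 300.7 kW
P_shaft = P_hyd/η = 300.7/0.62 = 485.0 kW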